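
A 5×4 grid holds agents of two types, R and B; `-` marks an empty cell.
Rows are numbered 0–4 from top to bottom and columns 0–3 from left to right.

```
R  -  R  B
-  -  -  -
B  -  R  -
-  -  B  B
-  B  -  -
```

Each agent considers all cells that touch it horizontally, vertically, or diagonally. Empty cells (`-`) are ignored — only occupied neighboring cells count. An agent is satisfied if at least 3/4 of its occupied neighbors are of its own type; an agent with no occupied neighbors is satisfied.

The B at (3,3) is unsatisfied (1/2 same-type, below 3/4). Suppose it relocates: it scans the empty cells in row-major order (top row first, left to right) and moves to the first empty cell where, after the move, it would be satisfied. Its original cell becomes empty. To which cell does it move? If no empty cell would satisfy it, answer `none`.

Vacating (3,3). Empty cells in order:
  (0,1): 0/2 same-type → still unsatisfied.
  (1,0): 1/2 same-type → still unsatisfied.
  (1,1): 1/4 same-type → still unsatisfied.
  (1,2): 1/3 same-type → still unsatisfied.
  (1,3): 1/3 same-type → still unsatisfied.
  (2,1): 2/3 same-type → still unsatisfied.
  (2,3): 1/2 same-type → still unsatisfied.
  (3,0): 2/2 same-type → satisfied — stop here.

(3,0)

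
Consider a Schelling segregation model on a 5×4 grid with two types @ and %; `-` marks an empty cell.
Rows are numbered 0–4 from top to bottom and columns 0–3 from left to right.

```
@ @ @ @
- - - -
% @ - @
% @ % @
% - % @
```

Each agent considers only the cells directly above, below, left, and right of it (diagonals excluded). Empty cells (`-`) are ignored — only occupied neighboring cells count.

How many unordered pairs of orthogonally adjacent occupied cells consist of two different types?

5

Scan each occupied cell's neighbors to the right and below so each pair is counted once.
From row 0: 0 unlike of 3 pairs (running 0/3).
From row 2: 1 unlike of 4 pairs (running 1/7).
From row 3: 3 unlike of 6 pairs (running 4/13).
From row 4: 1 unlike of 1 pairs (running 5/14).
Total adjacent occupied pairs: 14; unlike-type pairs: 5.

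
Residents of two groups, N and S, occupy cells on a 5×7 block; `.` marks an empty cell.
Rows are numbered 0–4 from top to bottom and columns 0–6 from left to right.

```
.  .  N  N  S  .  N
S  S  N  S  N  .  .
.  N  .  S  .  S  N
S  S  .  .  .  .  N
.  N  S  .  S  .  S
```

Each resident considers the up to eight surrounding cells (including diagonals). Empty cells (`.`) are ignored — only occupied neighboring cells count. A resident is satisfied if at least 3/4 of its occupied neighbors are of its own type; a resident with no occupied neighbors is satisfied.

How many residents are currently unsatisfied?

18

Row 0: (0,2)N 2/4 unhappy · (0,3)N 3/5 unhappy · (0,4)S 1/3 unhappy · (0,6)N 0/0 ok
Row 1: (1,0)S 1/2 unhappy · (1,1)S 1/4 unhappy · (1,2)N 3/6 unhappy · (1,3)S 2/6 unhappy · (1,4)N 1/5 unhappy
Row 2: (2,1)N 1/5 unhappy · (2,3)S 1/3 unhappy · (2,5)S 0/3 unhappy · (2,6)N 1/2 unhappy
Row 3: (3,0)S 1/3 unhappy · (3,1)S 2/4 unhappy · (3,6)N 1/3 unhappy
Row 4: (4,1)N 0/3 unhappy · (4,2)S 1/2 unhappy · (4,4)S 0/0 ok · (4,6)S 0/1 unhappy
Unsatisfied: (0,2), (0,3), (0,4), (1,0), (1,1), (1,2), (1,3), (1,4), (2,1), (2,3), (2,5), (2,6), (3,0), (3,1), (3,6), (4,1), (4,2), (4,6) — 18 in total.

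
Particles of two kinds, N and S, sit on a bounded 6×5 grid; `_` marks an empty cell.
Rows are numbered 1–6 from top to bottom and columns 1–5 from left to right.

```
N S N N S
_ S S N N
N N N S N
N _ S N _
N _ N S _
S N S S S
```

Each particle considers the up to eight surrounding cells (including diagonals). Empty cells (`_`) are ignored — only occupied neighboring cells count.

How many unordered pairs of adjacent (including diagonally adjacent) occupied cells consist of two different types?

31

Scan each occupied cell's neighbors to the right and below (and the two forward diagonals) so each pair is counted once.
From row 1: 9 unlike of 15 pairs (running 9/15).
From row 2: 8 unlike of 14 pairs (running 17/29).
From row 3: 5 unlike of 12 pairs (running 22/41).
From row 4: 3 unlike of 6 pairs (running 25/47).
From row 5: 4 unlike of 9 pairs (running 29/56).
From row 6: 2 unlike of 4 pairs (running 31/60).
Total adjacent occupied pairs: 60; unlike-type pairs: 31.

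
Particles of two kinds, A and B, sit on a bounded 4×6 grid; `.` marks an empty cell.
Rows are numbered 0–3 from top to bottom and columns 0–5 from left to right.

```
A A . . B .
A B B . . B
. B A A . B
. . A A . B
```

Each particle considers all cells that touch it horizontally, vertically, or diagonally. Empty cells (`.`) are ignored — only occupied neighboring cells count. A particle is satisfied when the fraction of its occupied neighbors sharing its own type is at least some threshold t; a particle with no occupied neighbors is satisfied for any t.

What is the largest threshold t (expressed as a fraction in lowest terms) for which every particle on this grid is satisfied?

1/3

(0,0)A 2/3
(0,1)A 2/4
(0,4)B 1/1
(1,0)A 2/4
(1,1)B 2/6
(1,2)B 2/5
(1,5)B 2/2
(2,1)B 2/5
(2,2)A 3/6
(2,3)A 3/4
(2,5)B 2/2
(3,2)A 3/4
(3,3)A 3/3
(3,5)B 1/1
The smallest same-type fraction is 2/6 at (1,1), which reduces to 1/3. Any threshold above that leaves this particle unsatisfied.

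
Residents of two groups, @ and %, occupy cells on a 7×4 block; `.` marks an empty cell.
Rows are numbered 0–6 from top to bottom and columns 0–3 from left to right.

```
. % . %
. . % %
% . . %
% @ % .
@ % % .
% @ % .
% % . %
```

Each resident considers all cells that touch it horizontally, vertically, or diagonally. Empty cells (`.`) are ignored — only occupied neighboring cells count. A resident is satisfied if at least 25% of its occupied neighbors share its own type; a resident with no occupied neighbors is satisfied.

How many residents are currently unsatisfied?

2

(0,1)% 1/1 ✓
(0,3)% 2/2 ✓
(1,2)% 4/4 ✓
(1,3)% 3/3 ✓
(2,0)% 1/2 ✓
(2,3)% 3/3 ✓
(3,0)% 2/4 ✓
(3,1)@ 1/6 ✗
(3,2)% 3/4 ✓
(4,0)@ 2/5 ✓
(4,1)% 5/8 ✓
(4,2)% 3/5 ✓
(5,0)% 3/5 ✓
(5,1)@ 1/7 ✗
(5,2)% 4/5 ✓
(6,0)% 2/3 ✓
(6,1)% 3/4 ✓
(6,3)% 1/1 ✓
Unsatisfied: (3,1), (5,1) — 2 in total.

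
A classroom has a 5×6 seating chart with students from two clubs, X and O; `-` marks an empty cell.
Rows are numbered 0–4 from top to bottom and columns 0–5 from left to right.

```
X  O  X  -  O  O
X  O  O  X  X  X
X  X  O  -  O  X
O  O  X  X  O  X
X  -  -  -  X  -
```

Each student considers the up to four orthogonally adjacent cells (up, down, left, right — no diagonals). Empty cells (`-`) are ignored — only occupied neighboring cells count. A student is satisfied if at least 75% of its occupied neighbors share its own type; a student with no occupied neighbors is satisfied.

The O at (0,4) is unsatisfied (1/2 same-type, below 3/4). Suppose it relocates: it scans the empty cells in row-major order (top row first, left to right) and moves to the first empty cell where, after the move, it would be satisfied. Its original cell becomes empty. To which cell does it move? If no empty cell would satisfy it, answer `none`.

none

Vacating (0,4). Empty cells in order:
  (0,3): 0/2 same-type → still unsatisfied.
  (2,3): 2/4 same-type → still unsatisfied.
  (4,1): 1/2 same-type → still unsatisfied.
  (4,2): 0/1 same-type → still unsatisfied.
  (4,3): 0/2 same-type → still unsatisfied.
  (4,5): 0/2 same-type → still unsatisfied.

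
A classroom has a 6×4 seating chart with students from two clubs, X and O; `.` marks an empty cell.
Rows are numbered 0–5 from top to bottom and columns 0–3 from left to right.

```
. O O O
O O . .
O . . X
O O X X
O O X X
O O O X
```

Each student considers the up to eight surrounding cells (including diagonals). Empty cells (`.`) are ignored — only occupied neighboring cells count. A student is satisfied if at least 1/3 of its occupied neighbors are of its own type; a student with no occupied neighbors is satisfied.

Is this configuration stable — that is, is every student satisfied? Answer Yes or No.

Yes

Row 0: (0,1)O 3/3 ok · (0,2)O 3/3 ok · (0,3)O 1/1 ok
Row 1: (1,0)O 3/3 ok · (1,1)O 4/4 ok
Row 2: (2,0)O 4/4 ok · (2,3)X 2/2 ok
Row 3: (3,0)O 4/4 ok · (3,1)O 4/6 ok · (3,2)X 4/6 ok · (3,3)X 4/4 ok
Row 4: (4,0)O 5/5 ok · (4,1)O 6/8 ok · (4,2)X 4/8 ok · (4,3)X 4/5 ok
Row 5: (5,0)O 3/3 ok · (5,1)O 4/5 ok · (5,2)O 2/5 ok · (5,3)X 2/3 ok
All meet the threshold, so the configuration is stable.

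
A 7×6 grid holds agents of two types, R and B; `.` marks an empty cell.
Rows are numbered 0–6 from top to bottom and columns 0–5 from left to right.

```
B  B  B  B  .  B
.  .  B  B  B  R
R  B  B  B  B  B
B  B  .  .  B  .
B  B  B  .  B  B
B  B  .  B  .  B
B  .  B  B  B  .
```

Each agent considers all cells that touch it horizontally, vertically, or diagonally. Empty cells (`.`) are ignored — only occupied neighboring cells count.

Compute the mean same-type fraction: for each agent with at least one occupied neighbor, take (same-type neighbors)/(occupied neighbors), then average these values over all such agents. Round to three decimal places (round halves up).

(0,0)B 1/1
(0,1)B 3/3
(0,2)B 4/4
(0,3)B 4/4
(0,5)B 1/2
(1,2)B 7/7
(1,3)B 7/7
(1,4)B 6/7
(1,5)R 0/4
(2,0)R 0/3
(2,1)B 4/5
(2,2)B 5/5
(2,3)B 6/6
(2,4)B 5/6
(2,5)B 3/4
(3,0)B 4/5
(3,1)B 6/7
(3,4)B 5/5
(4,0)B 5/5
(4,1)B 6/6
(4,2)B 4/4
(4,4)B 4/4
(4,5)B 3/3
(5,0)B 4/4
(5,1)B 6/6
(5,3)B 5/5
(5,5)B 3/3
(6,0)B 2/2
(6,2)B 3/3
(6,3)B 3/3
(6,4)B 3/3
Sum over 31 agents: 1/1 + 3/3 + 4/4 + 4/4 + 1/2 + 7/7 + 7/7 + 6/7 + 0/4 + 0/3 + 4/5 + 5/5 + 6/6 + 5/6 + 3/4 + 4/5 + 6/7 + 5/5 + 5/5 + 6/6 + 4/4 + 4/4 + 3/3 + 4/4 + 6/6 + 5/5 + 3/3 + 2/2 + 3/3 + 3/3 + 3/3 = 11507/420; mean = 11507/420 ÷ 31 = 11507/13020 = 0.883794… → 0.884.

0.884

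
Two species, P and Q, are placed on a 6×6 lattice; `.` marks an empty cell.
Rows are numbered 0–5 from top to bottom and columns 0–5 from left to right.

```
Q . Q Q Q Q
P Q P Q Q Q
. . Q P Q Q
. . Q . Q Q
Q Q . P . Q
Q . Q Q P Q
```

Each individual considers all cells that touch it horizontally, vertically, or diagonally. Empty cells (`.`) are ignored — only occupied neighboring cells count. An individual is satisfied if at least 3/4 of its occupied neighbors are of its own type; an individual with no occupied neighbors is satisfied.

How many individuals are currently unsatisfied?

13

Row 0: (0,0)Q 1/2 not · (0,2)Q 3/4 satisfied · (0,3)Q 4/5 satisfied · (0,4)Q 5/5 satisfied · (0,5)Q 3/3 satisfied
Row 1: (1,0)P 0/2 not · (1,1)Q 3/5 not · (1,2)P 1/6 not · (1,3)Q 6/8 satisfied · (1,4)Q 7/8 satisfied · (1,5)Q 5/5 satisfied
Row 2: (2,2)Q 3/5 not · (2,3)P 1/7 not · (2,4)Q 6/7 satisfied · (2,5)Q 5/5 satisfied
Row 3: (3,2)Q 2/4 not · (3,4)Q 4/6 not · (3,5)Q 4/4 satisfied
Row 4: (4,0)Q 2/2 satisfied · (4,1)Q 4/4 satisfied · (4,3)P 1/5 not · (4,5)Q 3/4 satisfied
Row 5: (5,0)Q 2/2 satisfied · (5,2)Q 2/3 not · (5,3)Q 1/3 not · (5,4)P 1/4 not · (5,5)Q 1/2 not
Unsatisfied: (0,0), (1,0), (1,1), (1,2), (2,2), (2,3), (3,2), (3,4), (4,3), (5,2), (5,3), (5,4), (5,5) — 13 in total.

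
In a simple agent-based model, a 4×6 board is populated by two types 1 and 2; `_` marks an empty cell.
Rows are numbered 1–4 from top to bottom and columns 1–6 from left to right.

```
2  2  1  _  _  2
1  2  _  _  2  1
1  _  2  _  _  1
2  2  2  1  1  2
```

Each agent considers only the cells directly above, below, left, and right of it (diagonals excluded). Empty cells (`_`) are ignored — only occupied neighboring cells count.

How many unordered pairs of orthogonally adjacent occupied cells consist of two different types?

Scan each occupied cell's neighbors to the right and below so each pair is counted once.
Row 1: 2(1,1)–2(1,2)= 2(1,1)–1(2,1)≠ 2(1,2)–1(1,3)≠ 2(1,2)–2(2,2)= 2(1,6)–1(2,6)≠  → 3/5 unlike.
Row 2: 1(2,1)–2(2,2)≠ 1(2,1)–1(3,1)= 2(2,5)–1(2,6)≠ 1(2,6)–1(3,6)=  → 2/4 unlike.
Row 3: 1(3,1)–2(4,1)≠ 2(3,3)–2(4,3)= 1(3,6)–2(4,6)≠  → 2/3 unlike.
Row 4: 2(4,1)–2(4,2)= 2(4,2)–2(4,3)= 2(4,3)–1(4,4)≠ 1(4,4)–1(4,5)= 1(4,5)–2(4,6)≠  → 2/5 unlike.
Total adjacent occupied pairs: 17; unlike-type pairs: 9.

9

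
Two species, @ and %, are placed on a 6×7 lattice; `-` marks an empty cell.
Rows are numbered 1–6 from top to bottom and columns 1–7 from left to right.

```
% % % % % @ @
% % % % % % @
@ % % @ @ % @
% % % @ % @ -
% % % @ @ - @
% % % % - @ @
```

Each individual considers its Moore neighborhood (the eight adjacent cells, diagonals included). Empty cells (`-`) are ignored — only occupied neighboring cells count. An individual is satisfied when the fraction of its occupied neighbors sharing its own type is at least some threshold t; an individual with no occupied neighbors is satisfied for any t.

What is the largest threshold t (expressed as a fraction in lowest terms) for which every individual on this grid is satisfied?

0/1

(1,1)% 3/3
(1,2)% 5/5
(1,3)% 5/5
(1,4)% 5/5
(1,5)% 4/5
(1,6)@ 2/5
(1,7)@ 2/3
(2,1)% 4/5
(2,2)% 7/8
(2,3)% 7/8
(2,4)% 6/8
(2,5)% 5/8
(2,6)% 3/8
(2,7)@ 3/5
(3,1)@ 0/5
(3,2)% 7/8
(3,3)% 6/8
(3,4)@ 2/8
(3,5)@ 3/8
(3,6)% 3/7
(3,7)@ 2/4
(4,1)% 4/5
(4,2)% 7/8
(4,3)% 5/8
(4,4)@ 4/8
(4,5)% 1/7
(4,6)@ 4/6
(5,1)% 5/5
(5,2)% 8/8
(5,3)% 6/8
(5,4)@ 2/7
(5,5)@ 4/6
(5,7)@ 3/3
(6,1)% 3/3
(6,2)% 5/5
(6,3)% 4/5
(6,4)% 2/4
(6,6)@ 3/3
(6,7)@ 2/2
The smallest same-type fraction is 0/5 at (3,1), which reduces to 0/1. Any threshold above that leaves this individual unsatisfied.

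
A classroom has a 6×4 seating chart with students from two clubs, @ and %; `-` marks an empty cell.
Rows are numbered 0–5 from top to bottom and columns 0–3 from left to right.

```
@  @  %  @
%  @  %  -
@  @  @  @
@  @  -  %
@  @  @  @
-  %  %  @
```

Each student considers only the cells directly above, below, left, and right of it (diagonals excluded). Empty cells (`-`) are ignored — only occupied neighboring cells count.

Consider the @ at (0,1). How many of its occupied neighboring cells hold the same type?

Occupied neighbors of (0,1): (1,1)=@, (0,0)=@, (0,2)=%.
Same type (@): 2 of 3.

2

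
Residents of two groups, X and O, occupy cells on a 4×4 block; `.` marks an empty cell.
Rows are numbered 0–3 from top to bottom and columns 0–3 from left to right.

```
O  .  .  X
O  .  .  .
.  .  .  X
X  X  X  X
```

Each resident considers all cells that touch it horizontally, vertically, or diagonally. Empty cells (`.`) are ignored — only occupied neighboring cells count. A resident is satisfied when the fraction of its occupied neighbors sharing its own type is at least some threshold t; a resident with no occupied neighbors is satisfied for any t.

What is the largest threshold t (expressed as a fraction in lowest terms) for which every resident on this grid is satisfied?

Row 0: (0,0)O 1/1 · (0,3)X — no occupied neighbors
Row 1: (1,0)O 1/1
Row 2: (2,3)X 2/2
Row 3: (3,0)X 1/1 · (3,1)X 2/2 · (3,2)X 3/3 · (3,3)X 2/2
The smallest same-type fraction is 1/1 at (0,0), which reduces to 1/1. Any threshold above that leaves this resident unsatisfied.

1/1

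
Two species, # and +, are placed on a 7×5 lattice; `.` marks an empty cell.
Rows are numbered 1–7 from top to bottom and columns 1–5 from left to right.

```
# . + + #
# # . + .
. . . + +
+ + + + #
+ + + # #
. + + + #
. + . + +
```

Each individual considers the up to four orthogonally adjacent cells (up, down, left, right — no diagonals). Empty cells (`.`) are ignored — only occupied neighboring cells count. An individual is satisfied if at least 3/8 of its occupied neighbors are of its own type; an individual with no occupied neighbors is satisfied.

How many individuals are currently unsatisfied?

Row 1: (1,1)# 1/1 ok · (1,3)+ 1/1 ok · (1,4)+ 2/3 ok · (1,5)# 0/1 unhappy
Row 2: (2,1)# 2/2 ok · (2,2)# 1/1 ok · (2,4)+ 2/2 ok
Row 3: (3,4)+ 3/3 ok · (3,5)+ 1/2 ok
Row 4: (4,1)+ 2/2 ok · (4,2)+ 3/3 ok · (4,3)+ 3/3 ok · (4,4)+ 2/4 ok · (4,5)# 1/3 unhappy
Row 5: (5,1)+ 2/2 ok · (5,2)+ 4/4 ok · (5,3)+ 3/4 ok · (5,4)# 1/4 unhappy · (5,5)# 3/3 ok
Row 6: (6,2)+ 3/3 ok · (6,3)+ 3/3 ok · (6,4)+ 2/4 ok · (6,5)# 1/3 unhappy
Row 7: (7,2)+ 1/1 ok · (7,4)+ 2/2 ok · (7,5)+ 1/2 ok
Unsatisfied: (1,5), (4,5), (5,4), (6,5) — 4 in total.

4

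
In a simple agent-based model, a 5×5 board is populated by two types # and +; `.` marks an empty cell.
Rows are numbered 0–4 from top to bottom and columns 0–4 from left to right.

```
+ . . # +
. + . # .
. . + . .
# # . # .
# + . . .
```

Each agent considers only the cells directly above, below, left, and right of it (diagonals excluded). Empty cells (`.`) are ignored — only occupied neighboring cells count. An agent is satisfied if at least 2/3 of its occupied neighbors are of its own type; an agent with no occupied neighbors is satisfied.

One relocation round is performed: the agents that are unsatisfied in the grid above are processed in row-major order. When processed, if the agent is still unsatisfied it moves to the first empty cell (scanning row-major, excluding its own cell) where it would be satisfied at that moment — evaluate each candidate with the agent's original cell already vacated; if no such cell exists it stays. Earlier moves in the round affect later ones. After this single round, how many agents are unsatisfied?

Initially unsatisfied (in order): (0,3), (0,4), (3,1), (4,0), (4,1).
  (0,3) → (0,2).
  (0,4): now satisfied by earlier moves; stays.
  (3,1) → (0,3).
  (4,0) → (2,0).
  (4,1): now satisfied by earlier moves; stays.
Resulting grid:
+ . # # +
. + . # .
# . + . .
# . . # .
. + . . .
Unsatisfied now: (0,4).

1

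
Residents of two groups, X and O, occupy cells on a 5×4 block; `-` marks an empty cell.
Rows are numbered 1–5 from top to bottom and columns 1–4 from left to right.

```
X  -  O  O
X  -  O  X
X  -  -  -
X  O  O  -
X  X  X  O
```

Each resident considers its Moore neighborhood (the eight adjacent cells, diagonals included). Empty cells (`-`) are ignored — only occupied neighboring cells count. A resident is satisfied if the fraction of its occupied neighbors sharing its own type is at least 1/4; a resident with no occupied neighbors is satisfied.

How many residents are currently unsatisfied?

2

Row 1: (1,1)X 1/1 ✓ · (1,3)O 2/3 ✓ · (1,4)O 2/3 ✓
Row 2: (2,1)X 2/2 ✓ · (2,3)O 2/3 ✓ · (2,4)X 0/3 ✗
Row 3: (3,1)X 2/3 ✓
Row 4: (4,1)X 3/4 ✓ · (4,2)O 1/6 ✗ · (4,3)O 2/4 ✓
Row 5: (5,1)X 2/3 ✓ · (5,2)X 3/5 ✓ · (5,3)X 1/4 ✓ · (5,4)O 1/2 ✓
Unsatisfied: (2,4), (4,2) — 2 in total.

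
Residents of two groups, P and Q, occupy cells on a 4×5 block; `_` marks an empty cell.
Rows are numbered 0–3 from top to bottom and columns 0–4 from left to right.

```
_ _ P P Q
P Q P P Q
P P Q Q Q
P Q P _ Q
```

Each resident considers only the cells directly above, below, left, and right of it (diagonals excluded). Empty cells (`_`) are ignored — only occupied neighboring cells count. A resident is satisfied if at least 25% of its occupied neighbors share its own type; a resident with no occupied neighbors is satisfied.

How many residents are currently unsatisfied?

Row 0: (0,2)P 2/2 ✓ · (0,3)P 2/3 ✓ · (0,4)Q 1/2 ✓
Row 1: (1,0)P 1/2 ✓ · (1,1)Q 0/3 ✗ · (1,2)P 2/4 ✓ · (1,3)P 2/4 ✓ · (1,4)Q 2/3 ✓
Row 2: (2,0)P 3/3 ✓ · (2,1)P 1/4 ✓ · (2,2)Q 1/4 ✓ · (2,3)Q 2/3 ✓ · (2,4)Q 3/3 ✓
Row 3: (3,0)P 1/2 ✓ · (3,1)Q 0/3 ✗ · (3,2)P 0/2 ✗ · (3,4)Q 1/1 ✓
Unsatisfied: (1,1), (3,1), (3,2) — 3 in total.

3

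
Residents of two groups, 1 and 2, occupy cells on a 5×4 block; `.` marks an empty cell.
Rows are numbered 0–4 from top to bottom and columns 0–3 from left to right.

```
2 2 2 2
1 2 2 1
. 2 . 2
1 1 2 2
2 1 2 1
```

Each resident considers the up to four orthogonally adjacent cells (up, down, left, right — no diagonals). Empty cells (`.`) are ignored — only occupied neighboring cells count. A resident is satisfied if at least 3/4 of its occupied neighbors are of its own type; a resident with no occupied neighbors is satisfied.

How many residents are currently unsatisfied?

Row 0: (0,0)2 1/2 unhappy · (0,1)2 3/3 ok · (0,2)2 3/3 ok · (0,3)2 1/2 unhappy
Row 1: (1,0)1 0/2 unhappy · (1,1)2 3/4 ok · (1,2)2 2/3 unhappy · (1,3)1 0/3 unhappy
Row 2: (2,1)2 1/2 unhappy · (2,3)2 1/2 unhappy
Row 3: (3,0)1 1/2 unhappy · (3,1)1 2/4 unhappy · (3,2)2 2/3 unhappy · (3,3)2 2/3 unhappy
Row 4: (4,0)2 0/2 unhappy · (4,1)1 1/3 unhappy · (4,2)2 1/3 unhappy · (4,3)1 0/2 unhappy
Unsatisfied: (0,0), (0,3), (1,0), (1,2), (1,3), (2,1), (2,3), (3,0), (3,1), (3,2), (3,3), (4,0), (4,1), (4,2), (4,3) — 15 in total.

15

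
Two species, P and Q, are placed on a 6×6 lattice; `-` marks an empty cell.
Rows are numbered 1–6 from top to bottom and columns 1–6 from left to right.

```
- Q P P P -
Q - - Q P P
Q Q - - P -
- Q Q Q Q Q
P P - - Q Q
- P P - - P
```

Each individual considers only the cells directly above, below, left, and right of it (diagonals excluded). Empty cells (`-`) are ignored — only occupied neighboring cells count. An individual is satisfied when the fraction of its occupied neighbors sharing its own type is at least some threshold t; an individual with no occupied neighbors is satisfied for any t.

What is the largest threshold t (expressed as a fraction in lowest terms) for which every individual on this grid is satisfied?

Row 1: (1,2)Q 0/1 · (1,3)P 1/2 · (1,4)P 2/3 · (1,5)P 2/2
Row 2: (2,1)Q 1/1 · (2,4)Q 0/2 · (2,5)P 3/4 · (2,6)P 1/1
Row 3: (3,1)Q 2/2 · (3,2)Q 2/2 · (3,5)P 1/2
Row 4: (4,2)Q 2/3 · (4,3)Q 2/2 · (4,4)Q 2/2 · (4,5)Q 3/4 · (4,6)Q 2/2
Row 5: (5,1)P 1/1 · (5,2)P 2/3 · (5,5)Q 2/2 · (5,6)Q 2/3
Row 6: (6,2)P 2/2 · (6,3)P 1/1 · (6,6)P 0/1
The smallest same-type fraction is 0/1 at (1,2), which reduces to 0/1. Any threshold above that leaves this individual unsatisfied.

0/1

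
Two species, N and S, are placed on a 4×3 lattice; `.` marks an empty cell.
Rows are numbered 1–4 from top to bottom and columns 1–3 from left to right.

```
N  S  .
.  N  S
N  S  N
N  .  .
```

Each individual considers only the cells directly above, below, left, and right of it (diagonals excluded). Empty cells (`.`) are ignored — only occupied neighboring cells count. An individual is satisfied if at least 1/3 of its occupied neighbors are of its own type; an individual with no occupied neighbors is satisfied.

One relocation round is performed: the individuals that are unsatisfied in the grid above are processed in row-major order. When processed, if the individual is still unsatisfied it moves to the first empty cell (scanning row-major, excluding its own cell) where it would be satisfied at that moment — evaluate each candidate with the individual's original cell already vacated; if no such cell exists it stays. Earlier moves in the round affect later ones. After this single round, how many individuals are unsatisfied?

Initially unsatisfied (in order): (1,1), (1,2), (2,2), (2,3), (3,2), (3,3).
  (1,1) → (2,1).
  (1,2) → (1,3).
  (2,2): now satisfied by earlier moves; stays.
  (2,3): now satisfied by earlier moves; stays.
  (3,2) → (1,2).
  (3,3) → (1,1).
Resulting grid:
N S S
N N S
N . .
N . .
All satisfied now.

0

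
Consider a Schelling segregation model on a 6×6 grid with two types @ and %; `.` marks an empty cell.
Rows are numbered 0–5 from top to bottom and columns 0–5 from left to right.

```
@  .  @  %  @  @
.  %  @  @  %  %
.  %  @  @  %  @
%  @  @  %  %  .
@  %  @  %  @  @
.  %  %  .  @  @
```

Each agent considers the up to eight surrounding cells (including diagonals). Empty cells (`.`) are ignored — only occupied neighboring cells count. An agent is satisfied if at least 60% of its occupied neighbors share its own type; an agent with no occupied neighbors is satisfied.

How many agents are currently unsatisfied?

Row 0: (0,0)@ 0/1 unhappy · (0,2)@ 2/4 unhappy · (0,3)% 1/5 unhappy · (0,4)@ 2/5 unhappy · (0,5)@ 1/3 unhappy
Row 1: (1,1)% 1/5 unhappy · (1,2)@ 4/7 unhappy · (1,3)@ 5/8 ok · (1,4)% 3/8 unhappy · (1,5)% 2/5 unhappy
Row 2: (2,1)% 2/6 unhappy · (2,2)@ 5/8 ok · (2,3)@ 4/8 unhappy · (2,4)% 4/7 unhappy · (2,5)@ 0/4 unhappy
Row 3: (3,0)% 2/4 unhappy · (3,1)@ 4/7 unhappy · (3,2)@ 4/8 unhappy · (3,3)% 3/8 unhappy · (3,4)% 3/7 unhappy
Row 4: (4,0)@ 1/4 unhappy · (4,1)% 3/7 unhappy · (4,2)@ 2/7 unhappy · (4,3)% 3/7 unhappy · (4,4)@ 3/6 unhappy · (4,5)@ 3/4 ok
Row 5: (5,1)% 2/4 unhappy · (5,2)% 3/4 ok · (5,4)@ 3/4 ok · (5,5)@ 3/3 ok
Unsatisfied: (0,0), (0,2), (0,3), (0,4), (0,5), (1,1), (1,2), (1,4), (1,5), (2,1), (2,3), (2,4), (2,5), (3,0), (3,1), (3,2), (3,3), (3,4), (4,0), (4,1), (4,2), (4,3), (4,4), (5,1) — 24 in total.

24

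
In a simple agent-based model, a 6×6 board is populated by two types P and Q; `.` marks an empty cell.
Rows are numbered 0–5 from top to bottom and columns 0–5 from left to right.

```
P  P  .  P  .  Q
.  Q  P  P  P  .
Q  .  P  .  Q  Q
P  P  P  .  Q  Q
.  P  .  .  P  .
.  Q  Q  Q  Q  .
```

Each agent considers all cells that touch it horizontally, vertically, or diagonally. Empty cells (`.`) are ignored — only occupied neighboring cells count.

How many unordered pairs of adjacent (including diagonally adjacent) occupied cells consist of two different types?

Scan each occupied cell's neighbors to the right and below (and the two forward diagonals) so each pair is counted once.
Row 0: P(0,0)–P(0,1)= P(0,0)–Q(1,1)≠ P(0,1)–Q(1,1)≠ P(0,1)–P(1,2)= P(0,3)–P(1,3)= P(0,3)–P(1,4)= P(0,3)–P(1,2)= Q(0,5)–P(1,4)≠  → 3/8 unlike.
Row 1: Q(1,1)–P(1,2)≠ Q(1,1)–P(2,2)≠ Q(1,1)–Q(2,0)= P(1,2)–P(1,3)= P(1,2)–P(2,2)= P(1,3)–P(1,4)= P(1,3)–Q(2,4)≠ P(1,3)–P(2,2)= P(1,4)–Q(2,4)≠ P(1,4)–Q(2,5)≠  → 5/10 unlike.
Row 2: Q(2,0)–P(3,0)≠ Q(2,0)–P(3,1)≠ P(2,2)–P(3,2)= P(2,2)–P(3,1)= Q(2,4)–Q(2,5)= Q(2,4)–Q(3,4)= Q(2,4)–Q(3,5)= Q(2,5)–Q(3,5)= Q(2,5)–Q(3,4)=  → 2/9 unlike.
Row 3: P(3,0)–P(3,1)= P(3,0)–P(4,1)= P(3,1)–P(3,2)= P(3,1)–P(4,1)= P(3,2)–P(4,1)= Q(3,4)–Q(3,5)= Q(3,4)–P(4,4)≠ Q(3,5)–P(4,4)≠  → 2/8 unlike.
Row 4: P(4,1)–Q(5,1)≠ P(4,1)–Q(5,2)≠ P(4,4)–Q(5,4)≠ P(4,4)–Q(5,3)≠  → 4/4 unlike.
Row 5: Q(5,1)–Q(5,2)= Q(5,2)–Q(5,3)= Q(5,3)–Q(5,4)=  → 0/3 unlike.
Total adjacent occupied pairs: 42; unlike-type pairs: 16.

16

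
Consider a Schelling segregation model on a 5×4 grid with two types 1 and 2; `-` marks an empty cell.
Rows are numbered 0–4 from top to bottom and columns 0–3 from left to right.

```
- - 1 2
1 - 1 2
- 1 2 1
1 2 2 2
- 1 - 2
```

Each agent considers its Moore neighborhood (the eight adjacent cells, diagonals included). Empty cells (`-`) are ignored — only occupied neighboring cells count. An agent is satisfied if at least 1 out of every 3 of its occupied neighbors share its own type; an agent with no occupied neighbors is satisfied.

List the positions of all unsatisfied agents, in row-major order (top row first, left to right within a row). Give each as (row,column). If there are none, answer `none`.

(2,3)

(0,2)1 1/3 satisfied
(0,3)2 1/3 satisfied
(1,0)1 1/1 satisfied
(1,2)1 3/6 satisfied
(1,3)2 2/5 satisfied
(2,1)1 3/6 satisfied
(2,2)2 4/7 satisfied
(2,3)1 1/5 not
(3,0)1 2/3 satisfied
(3,1)2 2/5 satisfied
(3,2)2 4/7 satisfied
(3,3)2 3/4 satisfied
(4,1)1 1/3 satisfied
(4,3)2 2/2 satisfied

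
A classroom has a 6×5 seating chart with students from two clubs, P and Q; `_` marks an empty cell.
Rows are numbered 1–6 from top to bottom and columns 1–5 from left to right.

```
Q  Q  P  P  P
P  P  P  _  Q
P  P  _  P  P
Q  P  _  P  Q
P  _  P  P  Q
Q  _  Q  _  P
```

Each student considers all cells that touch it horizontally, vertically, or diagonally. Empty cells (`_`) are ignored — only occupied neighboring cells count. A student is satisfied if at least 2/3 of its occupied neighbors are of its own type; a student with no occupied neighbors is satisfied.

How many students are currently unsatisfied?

(1,1)Q 1/3 unhappy
(1,2)Q 1/5 unhappy
(1,3)P 3/4 ok
(1,4)P 3/4 ok
(1,5)P 1/2 unhappy
(2,1)P 3/5 unhappy
(2,2)P 5/7 ok
(2,3)P 5/6 ok
(2,5)Q 0/4 unhappy
(3,1)P 4/5 ok
(3,2)P 5/6 ok
(3,4)P 3/5 unhappy
(3,5)P 2/4 unhappy
(4,1)Q 0/4 unhappy
(4,2)P 4/5 ok
(4,4)P 4/6 ok
(4,5)Q 1/5 unhappy
(5,1)P 1/3 unhappy
(5,3)P 3/4 ok
(5,4)P 3/6 unhappy
(5,5)Q 1/4 unhappy
(6,1)Q 0/1 unhappy
(6,3)Q 0/2 unhappy
(6,5)P 1/2 unhappy
Unsatisfied: (1,1), (1,2), (1,5), (2,1), (2,5), (3,4), (3,5), (4,1), (4,5), (5,1), (5,4), (5,5), (6,1), (6,3), (6,5) — 15 in total.

15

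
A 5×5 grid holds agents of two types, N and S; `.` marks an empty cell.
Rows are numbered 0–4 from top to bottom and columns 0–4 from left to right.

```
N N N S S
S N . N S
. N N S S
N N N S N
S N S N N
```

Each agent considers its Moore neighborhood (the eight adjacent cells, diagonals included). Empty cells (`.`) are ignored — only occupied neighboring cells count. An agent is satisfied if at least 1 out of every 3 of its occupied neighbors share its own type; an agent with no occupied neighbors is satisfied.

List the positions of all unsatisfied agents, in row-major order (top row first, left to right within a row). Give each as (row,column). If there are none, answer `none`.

(1,0), (1,3), (4,0), (4,2)

(0,0)N 2/3 ✓
(0,1)N 3/4 ✓
(0,2)N 3/4 ✓
(0,3)S 2/4 ✓
(0,4)S 2/3 ✓
(1,0)S 0/4 ✗
(1,1)N 5/6 ✓
(1,3)N 2/7 ✗
(1,4)S 4/5 ✓
(2,1)N 5/6 ✓
(2,2)N 5/7 ✓
(2,3)S 3/7 ✓
(2,4)S 3/5 ✓
(3,0)N 3/4 ✓
(3,1)N 5/7 ✓
(3,2)N 5/8 ✓
(3,3)S 3/8 ✓
(3,4)N 2/5 ✓
(4,0)S 0/3 ✗
(4,1)N 3/5 ✓
(4,2)S 1/5 ✗
(4,3)N 3/5 ✓
(4,4)N 2/3 ✓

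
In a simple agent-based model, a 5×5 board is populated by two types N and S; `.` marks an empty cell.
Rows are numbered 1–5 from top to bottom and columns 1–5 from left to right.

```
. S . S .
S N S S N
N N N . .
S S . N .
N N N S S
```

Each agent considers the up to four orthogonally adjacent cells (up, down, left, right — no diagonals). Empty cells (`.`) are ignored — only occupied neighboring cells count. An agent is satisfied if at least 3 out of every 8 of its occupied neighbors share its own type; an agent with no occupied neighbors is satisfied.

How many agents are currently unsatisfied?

(1,2)S 0/1 unhappy
(1,4)S 1/1 ok
(2,1)S 0/2 unhappy
(2,2)N 1/4 unhappy
(2,3)S 1/3 unhappy
(2,4)S 2/3 ok
(2,5)N 0/1 unhappy
(3,1)N 1/3 unhappy
(3,2)N 3/4 ok
(3,3)N 1/2 ok
(4,1)S 1/3 unhappy
(4,2)S 1/3 unhappy
(4,4)N 0/1 unhappy
(5,1)N 1/2 ok
(5,2)N 2/3 ok
(5,3)N 1/2 ok
(5,4)S 1/3 unhappy
(5,5)S 1/1 ok
Unsatisfied: (1,2), (2,1), (2,2), (2,3), (2,5), (3,1), (4,1), (4,2), (4,4), (5,4) — 10 in total.

10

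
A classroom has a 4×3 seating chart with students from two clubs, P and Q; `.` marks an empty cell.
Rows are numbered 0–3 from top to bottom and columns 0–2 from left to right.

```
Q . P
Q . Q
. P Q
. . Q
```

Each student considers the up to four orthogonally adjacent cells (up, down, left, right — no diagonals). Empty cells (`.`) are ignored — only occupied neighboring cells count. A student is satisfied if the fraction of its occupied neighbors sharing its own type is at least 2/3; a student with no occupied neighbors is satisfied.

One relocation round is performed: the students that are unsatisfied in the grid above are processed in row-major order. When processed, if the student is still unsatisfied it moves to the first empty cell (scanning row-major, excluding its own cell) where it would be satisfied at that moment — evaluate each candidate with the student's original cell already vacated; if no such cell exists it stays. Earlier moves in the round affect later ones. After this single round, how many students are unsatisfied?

1

Initially unsatisfied (in order): (0,2), (1,2), (2,1).
  (0,2) → (3,0).
  (1,2): now satisfied by earlier moves; stays.
  (2,1): no empty cell satisfies it; stays.
Resulting grid:
Q . .
Q . Q
. P Q
P . Q
Unsatisfied now: (2,1).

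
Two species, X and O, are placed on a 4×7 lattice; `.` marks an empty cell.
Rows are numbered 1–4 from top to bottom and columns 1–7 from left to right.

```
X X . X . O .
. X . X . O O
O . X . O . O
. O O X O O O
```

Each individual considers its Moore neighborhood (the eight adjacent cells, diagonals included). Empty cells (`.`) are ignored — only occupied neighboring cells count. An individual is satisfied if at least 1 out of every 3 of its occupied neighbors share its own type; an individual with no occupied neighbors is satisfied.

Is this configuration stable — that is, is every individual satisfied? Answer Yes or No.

No

Row 1: (1,1)X 2/2 ok · (1,2)X 2/2 ok · (1,4)X 1/1 ok · (1,6)O 2/2 ok
Row 2: (2,2)X 3/4 ok · (2,4)X 2/3 ok · (2,6)O 4/4 ok · (2,7)O 3/3 ok
Row 3: (3,1)O 1/2 ok · (3,3)X 3/5 ok · (3,5)O 3/5 ok · (3,7)O 4/4 ok
Row 4: (4,2)O 2/3 ok · (4,3)O 1/3 ok · (4,4)X 1/4 unhappy · (4,5)O 2/3 ok · (4,6)O 4/4 ok · (4,7)O 2/2 ok
For instance (4,4) has only 1/4 same-type neighbors, below 1/3.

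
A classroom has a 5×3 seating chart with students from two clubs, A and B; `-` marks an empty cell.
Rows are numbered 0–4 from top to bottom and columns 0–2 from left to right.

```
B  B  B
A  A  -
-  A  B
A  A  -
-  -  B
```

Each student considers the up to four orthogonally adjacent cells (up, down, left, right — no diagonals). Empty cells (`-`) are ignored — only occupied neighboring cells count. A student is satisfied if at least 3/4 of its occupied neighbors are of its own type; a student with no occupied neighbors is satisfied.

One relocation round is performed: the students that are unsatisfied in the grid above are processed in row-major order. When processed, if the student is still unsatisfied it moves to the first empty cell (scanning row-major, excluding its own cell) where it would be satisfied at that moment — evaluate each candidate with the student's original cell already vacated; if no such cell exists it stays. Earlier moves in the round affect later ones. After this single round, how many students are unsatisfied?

Initially unsatisfied (in order): (0,0), (0,1), (1,0), (1,1), (2,1), (2,2).
  (0,0): no empty cell satisfies it; stays.
  (0,1): no empty cell satisfies it; stays.
  (1,0) → (2,0).
  (1,1) → (4,0).
  (2,1): no empty cell satisfies it; stays.
  (2,2) → (1,2).
Resulting grid:
B B B
- - B
A A -
A A -
A - B
All satisfied now.

0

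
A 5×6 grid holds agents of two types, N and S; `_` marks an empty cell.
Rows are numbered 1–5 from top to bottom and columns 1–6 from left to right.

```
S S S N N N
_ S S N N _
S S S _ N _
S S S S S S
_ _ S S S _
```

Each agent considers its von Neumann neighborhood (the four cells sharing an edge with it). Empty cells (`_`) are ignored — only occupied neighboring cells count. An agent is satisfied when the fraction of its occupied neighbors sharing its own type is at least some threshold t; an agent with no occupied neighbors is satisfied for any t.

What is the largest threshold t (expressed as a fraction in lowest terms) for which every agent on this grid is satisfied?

1/2

Row 1: (1,1)S 1/1 · (1,2)S 3/3 · (1,3)S 2/3 · (1,4)N 2/3 · (1,5)N 3/3 · (1,6)N 1/1
Row 2: (2,2)S 3/3 · (2,3)S 3/4 · (2,4)N 2/3 · (2,5)N 3/3
Row 3: (3,1)S 2/2 · (3,2)S 4/4 · (3,3)S 3/3 · (3,5)N 1/2
Row 4: (4,1)S 2/2 · (4,2)S 3/3 · (4,3)S 4/4 · (4,4)S 3/3 · (4,5)S 3/4 · (4,6)S 1/1
Row 5: (5,3)S 2/2 · (5,4)S 3/3 · (5,5)S 2/2
The smallest same-type fraction is 1/2 at (3,5), which reduces to 1/2. Any threshold above that leaves this agent unsatisfied.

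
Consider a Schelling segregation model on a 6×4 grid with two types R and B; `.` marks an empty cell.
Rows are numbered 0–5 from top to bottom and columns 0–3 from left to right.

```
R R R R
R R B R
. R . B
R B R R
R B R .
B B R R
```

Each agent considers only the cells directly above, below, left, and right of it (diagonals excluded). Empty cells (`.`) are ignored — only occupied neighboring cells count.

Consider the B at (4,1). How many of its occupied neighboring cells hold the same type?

Occupied neighbors of (4,1): (3,1)=B, (5,1)=B, (4,0)=R, (4,2)=R.
Same type (B): 2 of 4.

2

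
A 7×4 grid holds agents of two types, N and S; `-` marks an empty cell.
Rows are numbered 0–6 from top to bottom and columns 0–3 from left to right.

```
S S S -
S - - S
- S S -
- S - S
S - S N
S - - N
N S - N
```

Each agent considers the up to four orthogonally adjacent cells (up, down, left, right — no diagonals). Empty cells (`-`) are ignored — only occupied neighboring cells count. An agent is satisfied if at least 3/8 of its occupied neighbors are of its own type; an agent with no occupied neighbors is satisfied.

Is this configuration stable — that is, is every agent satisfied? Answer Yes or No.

No

Row 0: (0,0)S 2/2 ✓ · (0,1)S 2/2 ✓ · (0,2)S 1/1 ✓
Row 1: (1,0)S 1/1 ✓ · (1,3)S 0/0 ✓
Row 2: (2,1)S 2/2 ✓ · (2,2)S 1/1 ✓
Row 3: (3,1)S 1/1 ✓ · (3,3)S 0/1 ✗
Row 4: (4,0)S 1/1 ✓ · (4,2)S 0/1 ✗ · (4,3)N 1/3 ✗
Row 5: (5,0)S 1/2 ✓ · (5,3)N 2/2 ✓
Row 6: (6,0)N 0/2 ✗ · (6,1)S 0/1 ✗ · (6,3)N 1/1 ✓
For instance (3,3) has only 0/1 same-type neighbors, below 3/8.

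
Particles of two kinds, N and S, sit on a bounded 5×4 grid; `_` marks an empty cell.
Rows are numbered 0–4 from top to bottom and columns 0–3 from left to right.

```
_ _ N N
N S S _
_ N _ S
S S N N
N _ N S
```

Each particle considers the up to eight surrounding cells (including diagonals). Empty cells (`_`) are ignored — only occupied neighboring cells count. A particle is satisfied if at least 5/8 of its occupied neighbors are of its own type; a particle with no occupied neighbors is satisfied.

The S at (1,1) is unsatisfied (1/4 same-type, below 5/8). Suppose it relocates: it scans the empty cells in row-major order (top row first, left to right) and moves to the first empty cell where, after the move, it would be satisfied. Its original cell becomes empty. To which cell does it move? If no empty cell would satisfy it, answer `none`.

none

Vacating (1,1). Empty cells in order:
  (0,0): 0/1 same-type → still unsatisfied.
  (0,1): 1/3 same-type → still unsatisfied.
  (1,3): 2/4 same-type → still unsatisfied.
  (2,0): 2/4 same-type → still unsatisfied.
  (2,2): 3/6 same-type → still unsatisfied.
  (4,1): 2/5 same-type → still unsatisfied.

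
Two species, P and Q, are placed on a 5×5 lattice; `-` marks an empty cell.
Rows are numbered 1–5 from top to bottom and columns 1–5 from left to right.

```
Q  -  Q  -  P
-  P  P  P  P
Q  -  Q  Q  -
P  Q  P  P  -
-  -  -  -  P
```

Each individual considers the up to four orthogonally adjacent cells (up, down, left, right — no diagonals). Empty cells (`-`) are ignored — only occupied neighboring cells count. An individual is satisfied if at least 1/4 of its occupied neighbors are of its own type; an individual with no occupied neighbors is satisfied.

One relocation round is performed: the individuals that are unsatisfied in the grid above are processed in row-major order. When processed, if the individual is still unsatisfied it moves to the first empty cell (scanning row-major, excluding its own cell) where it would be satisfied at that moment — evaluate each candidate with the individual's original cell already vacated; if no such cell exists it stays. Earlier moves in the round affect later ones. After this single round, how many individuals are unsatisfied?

0

Initially unsatisfied (in order): (1,3), (3,1), (4,1), (4,2).
  (1,3) → (1,2).
  (3,1) → (1,3).
  (4,1) → (1,4).
  (4,2) → (2,1).
Resulting grid:
Q Q Q P P
Q P P P P
- - Q Q -
- - P P -
- - - - P
All satisfied now.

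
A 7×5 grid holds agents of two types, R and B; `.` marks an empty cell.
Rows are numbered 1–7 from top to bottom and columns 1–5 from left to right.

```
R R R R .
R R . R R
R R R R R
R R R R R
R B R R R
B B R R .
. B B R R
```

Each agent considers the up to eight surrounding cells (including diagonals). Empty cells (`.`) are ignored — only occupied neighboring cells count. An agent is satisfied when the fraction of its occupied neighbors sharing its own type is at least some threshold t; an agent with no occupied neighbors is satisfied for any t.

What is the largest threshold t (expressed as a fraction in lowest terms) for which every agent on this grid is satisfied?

(1,1)R 3/3
(1,2)R 4/4
(1,3)R 4/4
(1,4)R 3/3
(2,1)R 5/5
(2,2)R 7/7
(2,4)R 6/6
(2,5)R 4/4
(3,1)R 5/5
(3,2)R 7/7
(3,3)R 7/7
(3,4)R 7/7
(3,5)R 5/5
(4,1)R 4/5
(4,2)R 7/8
(4,3)R 7/8
(4,4)R 8/8
(4,5)R 5/5
(5,1)R 2/5
(5,2)B 2/8
(5,3)R 6/8
(5,4)R 7/7
(5,5)R 4/4
(6,1)B 3/4
(6,2)B 4/7
(6,3)R 4/8
(6,4)R 6/7
(7,2)B 3/4
(7,3)B 2/5
(7,4)R 3/4
(7,5)R 2/2
The smallest same-type fraction is 2/8 at (5,2), which reduces to 1/4. Any threshold above that leaves this agent unsatisfied.

1/4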